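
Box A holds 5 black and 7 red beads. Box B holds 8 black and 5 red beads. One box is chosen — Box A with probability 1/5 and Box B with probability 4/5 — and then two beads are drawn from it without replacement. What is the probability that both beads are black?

227/715

From Box A: P(both black) = (5/12)(4/11) = 5/33.
From Box B: P(both black) = (8/13)(7/12) = 14/39.
Total probability = (1/5)(5/33) + (4/5)(14/39) = 227/715.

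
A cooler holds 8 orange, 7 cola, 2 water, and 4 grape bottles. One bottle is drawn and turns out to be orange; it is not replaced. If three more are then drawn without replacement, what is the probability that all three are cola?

With the first bottle removed, 7 cola remain out of 20.
P = 7/20 × 6/19 × 5/18 = 210/6840 = 7/228.

7/228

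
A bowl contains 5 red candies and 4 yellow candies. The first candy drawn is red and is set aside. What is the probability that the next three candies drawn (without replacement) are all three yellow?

After the first draw, 4 of the remaining 8 candies are yellow.
P = 4/8 × 3/7 × 2/6 = 24/336 = 1/14.

1/14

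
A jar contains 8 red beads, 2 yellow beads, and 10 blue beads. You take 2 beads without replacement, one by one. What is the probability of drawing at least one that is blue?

P(no blue) = 10/20 × 9/19 = 90/380 = 9/38.
P(at least one) = 1 − 9/38 = 29/38.

29/38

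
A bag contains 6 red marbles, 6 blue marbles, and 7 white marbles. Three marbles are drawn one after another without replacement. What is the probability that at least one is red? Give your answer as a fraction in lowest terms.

683/969

P(no red) = 13/19 × 12/18 × 11/17 = 1716/5814 = 286/969.
P(at least one) = 1 − 286/969 = 683/969.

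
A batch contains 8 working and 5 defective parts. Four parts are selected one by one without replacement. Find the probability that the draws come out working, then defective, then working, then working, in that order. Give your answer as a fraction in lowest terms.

Chain rule:
P = 8/13 × 5/12 × 7/11 × 6/10 = 1680/17160 = 14/143.

14/143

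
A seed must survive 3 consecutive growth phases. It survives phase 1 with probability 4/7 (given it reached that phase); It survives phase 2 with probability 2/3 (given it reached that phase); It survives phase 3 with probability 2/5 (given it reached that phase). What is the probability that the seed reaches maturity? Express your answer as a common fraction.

16/105

Multiplying along the chain,
P = 4/7 × 2/3 × 2/5 = 16/105.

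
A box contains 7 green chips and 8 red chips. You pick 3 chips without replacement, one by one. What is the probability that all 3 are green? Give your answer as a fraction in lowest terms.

1/13

P(every draw is green) = 7/15 × 6/14 × 5/13 = 210/2730 = 1/13.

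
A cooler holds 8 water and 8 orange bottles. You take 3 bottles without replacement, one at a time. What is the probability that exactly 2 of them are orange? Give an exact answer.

2/5

One ordering (orange drawn first) has probability 8/16 × 7/15 × 8/14 = 448/3360 = 2/15.
There are C(3,2) = 3 such orderings, each equally likely, so P = 3 × 2/15 = 2/5.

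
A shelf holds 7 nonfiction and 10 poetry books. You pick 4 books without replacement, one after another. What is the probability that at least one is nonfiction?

31/34

P(no nonfiction) = 10/17 × 9/16 × 8/15 × 7/14 = 5040/57120 = 3/34.
P(at least one) = 1 − 3/34 = 31/34.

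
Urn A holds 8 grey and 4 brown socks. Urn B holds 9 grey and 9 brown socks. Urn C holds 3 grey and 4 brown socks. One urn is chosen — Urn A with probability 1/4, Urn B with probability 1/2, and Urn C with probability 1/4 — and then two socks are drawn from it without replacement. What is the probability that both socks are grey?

4075/15708

From Urn A: P(both grey) = (8/12)(7/11) = 14/33.
From Urn B: P(both grey) = (9/18)(8/17) = 4/17.
From Urn C: P(both grey) = (3/7)(2/6) = 1/7.
Total probability = (1/4)(14/33) + (1/2)(4/17) + (1/4)(1/7) = 4075/15708.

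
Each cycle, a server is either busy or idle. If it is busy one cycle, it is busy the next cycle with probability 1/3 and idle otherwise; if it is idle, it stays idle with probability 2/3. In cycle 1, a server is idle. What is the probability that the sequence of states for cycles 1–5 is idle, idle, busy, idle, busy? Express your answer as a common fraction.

4/81

Cycle 1 is given. For each transition, use the conditional probability from the current state:
P(idle | idle) = 2/3; P(busy | idle) = 1/3; P(idle | busy) = 2/3; P(busy | idle) = 1/3.
P = 2/3 × 1/3 × 2/3 × 1/3 = 4/81.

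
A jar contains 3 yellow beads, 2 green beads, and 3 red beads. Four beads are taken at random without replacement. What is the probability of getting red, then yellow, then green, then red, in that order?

3/140

Multiply the probability of each draw given the previous ones:
P = 3/8 × 3/7 × 2/6 × 2/5 = 36/1680 = 3/140.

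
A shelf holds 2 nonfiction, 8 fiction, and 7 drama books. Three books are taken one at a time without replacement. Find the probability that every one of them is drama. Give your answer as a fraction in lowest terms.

P(every draw is drama) = 7/17 × 6/16 × 5/15 = 210/4080 = 7/136.

7/136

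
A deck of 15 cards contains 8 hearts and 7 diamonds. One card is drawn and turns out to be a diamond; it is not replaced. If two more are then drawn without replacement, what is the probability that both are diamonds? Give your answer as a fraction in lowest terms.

After the first draw, 6 of the remaining 14 cards are diamonds.
P = 6/14 × 5/13 = 30/182 = 15/91.

15/91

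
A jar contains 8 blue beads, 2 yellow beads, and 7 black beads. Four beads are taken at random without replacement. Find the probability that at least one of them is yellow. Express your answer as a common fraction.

P(no yellow) = 15/17 × 14/16 × 13/15 × 12/14 = 32760/57120 = 39/68.
P(at least one) = 1 − 39/68 = 29/68.

29/68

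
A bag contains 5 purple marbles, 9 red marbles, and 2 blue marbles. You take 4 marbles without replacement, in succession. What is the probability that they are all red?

9/130

P(all red) = 9/16 × 8/15 × 7/14 × 6/13 = 3024/43680 = 9/130.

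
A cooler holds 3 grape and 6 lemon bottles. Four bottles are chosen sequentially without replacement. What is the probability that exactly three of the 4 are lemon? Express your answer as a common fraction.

10/21

One ordering (lemon drawn first) has probability 6/9 × 5/8 × 4/7 × 3/6 = 360/3024 = 5/42.
There are C(4,3) = 4 such orderings, each equally likely, so P = 4 × 5/42 = 10/21.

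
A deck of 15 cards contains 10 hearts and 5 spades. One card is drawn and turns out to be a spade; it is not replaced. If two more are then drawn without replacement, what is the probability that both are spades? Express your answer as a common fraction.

With the first card removed, 4 spades remain out of 14.
P = 4/14 × 3/13 = 12/182 = 6/91.

6/91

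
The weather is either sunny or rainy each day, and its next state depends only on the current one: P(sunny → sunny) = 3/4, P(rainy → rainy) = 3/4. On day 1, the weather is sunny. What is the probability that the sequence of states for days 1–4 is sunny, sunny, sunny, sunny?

Day 1 is given. For each transition, use the conditional probability from the current state:
P(sunny | sunny) = 3/4; P(sunny | sunny) = 3/4; P(sunny | sunny) = 3/4.
P = 3/4 × 3/4 × 3/4 = 27/64.

27/64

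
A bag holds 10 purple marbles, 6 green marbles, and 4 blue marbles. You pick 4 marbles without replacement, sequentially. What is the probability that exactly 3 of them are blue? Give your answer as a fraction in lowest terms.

One ordering (blue drawn first) has probability 4/20 × 3/19 × 2/18 × 16/17 = 384/116280 = 16/4845.
There are C(4,3) = 4 such orderings, each equally likely, so P = 4 × 16/4845 = 64/4845.

64/4845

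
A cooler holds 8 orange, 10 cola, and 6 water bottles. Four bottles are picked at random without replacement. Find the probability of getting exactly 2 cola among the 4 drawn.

195/506

One ordering (cola drawn first) has probability 10/24 × 9/23 × 14/22 × 13/21 = 16380/255024 = 65/1012.
There are C(4,2) = 6 such orderings, each equally likely, so P = 6 × 65/1012 = 195/506.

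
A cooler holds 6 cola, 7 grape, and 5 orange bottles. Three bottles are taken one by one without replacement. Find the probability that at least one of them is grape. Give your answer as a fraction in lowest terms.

217/272

P(no grape) = 11/18 × 10/17 × 9/16 = 990/4896 = 55/272.
P(at least one) = 1 − 55/272 = 217/272.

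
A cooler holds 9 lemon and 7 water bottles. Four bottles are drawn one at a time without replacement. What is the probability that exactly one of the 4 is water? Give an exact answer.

21/65

One ordering (water drawn first) has probability 7/16 × 9/15 × 8/14 × 7/13 = 3528/43680 = 21/260.
There are C(4,1) = 4 such orderings, each equally likely, so P = 4 × 21/260 = 21/65.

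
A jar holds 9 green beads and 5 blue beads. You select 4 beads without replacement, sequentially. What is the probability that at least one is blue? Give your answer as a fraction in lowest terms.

P(no blue) = 9/14 × 8/13 × 7/12 × 6/11 = 3024/24024 = 18/143.
P(at least one) = 1 − 18/143 = 125/143.

125/143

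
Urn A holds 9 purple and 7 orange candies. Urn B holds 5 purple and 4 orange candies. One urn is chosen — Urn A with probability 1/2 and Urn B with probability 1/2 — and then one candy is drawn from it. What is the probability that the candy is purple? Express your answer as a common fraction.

From Urn A: P(purple) = 9/16.
From Urn B: P(purple) = 5/9.
Total probability = (1/2)(9/16) + (1/2)(5/9) = 161/288.

161/288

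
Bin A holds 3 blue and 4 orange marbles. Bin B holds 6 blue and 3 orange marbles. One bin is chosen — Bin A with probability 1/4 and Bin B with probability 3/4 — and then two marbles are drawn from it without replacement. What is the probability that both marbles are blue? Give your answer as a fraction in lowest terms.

From Bin A: P(both blue) = (3/7)(2/6) = 1/7.
From Bin B: P(both blue) = (6/9)(5/8) = 5/12.
Total probability = (1/4)(1/7) + (3/4)(5/12) = 39/112.

39/112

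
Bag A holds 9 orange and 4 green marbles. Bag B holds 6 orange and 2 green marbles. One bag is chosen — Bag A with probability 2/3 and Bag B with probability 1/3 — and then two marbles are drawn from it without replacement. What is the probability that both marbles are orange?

177/364

From Bag A: P(both orange) = (9/13)(8/12) = 6/13.
From Bag B: P(both orange) = (6/8)(5/7) = 15/28.
Total probability = (2/3)(6/13) + (1/3)(15/28) = 177/364.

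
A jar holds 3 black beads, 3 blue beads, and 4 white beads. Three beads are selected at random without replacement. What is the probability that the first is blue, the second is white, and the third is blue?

Each draw changes the counts, so multiply the conditional probabilities along the sequence:
P = 3/10 × 4/9 × 2/8 = 24/720 = 1/30.

1/30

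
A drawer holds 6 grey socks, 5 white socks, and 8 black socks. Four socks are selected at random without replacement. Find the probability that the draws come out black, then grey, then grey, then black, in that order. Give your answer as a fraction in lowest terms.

35/1938

Chain rule:
P = 8/19 × 6/18 × 5/17 × 7/16 = 1680/93024 = 35/1938.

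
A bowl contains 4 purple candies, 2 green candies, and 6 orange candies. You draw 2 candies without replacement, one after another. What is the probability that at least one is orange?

P(no orange) = 6/12 × 5/11 = 30/132 = 5/22.
P(at least one) = 1 − 5/22 = 17/22.

17/22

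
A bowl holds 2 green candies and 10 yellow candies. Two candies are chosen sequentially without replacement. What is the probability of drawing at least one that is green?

P(no green) = 10/12 × 9/11 = 90/132 = 15/22.
P(at least one) = 1 − 15/22 = 7/22.

7/22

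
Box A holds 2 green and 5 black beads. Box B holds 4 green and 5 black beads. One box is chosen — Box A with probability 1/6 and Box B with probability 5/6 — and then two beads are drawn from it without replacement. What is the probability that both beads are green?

From Box A: P(both green) = (2/7)(1/6) = 1/21.
From Box B: P(both green) = (4/9)(3/8) = 1/6.
Total probability = (1/6)(1/21) + (5/6)(1/6) = 37/252.

37/252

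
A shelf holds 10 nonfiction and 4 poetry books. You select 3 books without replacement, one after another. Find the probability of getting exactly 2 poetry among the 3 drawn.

One ordering (poetry drawn first) has probability 4/14 × 3/13 × 10/12 = 120/2184 = 5/91.
There are C(3,2) = 3 such orderings, each equally likely, so P = 3 × 5/91 = 15/91.

15/91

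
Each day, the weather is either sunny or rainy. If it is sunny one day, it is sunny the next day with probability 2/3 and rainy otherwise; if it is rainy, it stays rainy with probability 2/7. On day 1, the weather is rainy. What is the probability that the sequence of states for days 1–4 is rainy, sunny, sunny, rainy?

10/63

Day 1 is given. For each transition, use the conditional probability from the current state:
P(sunny | rainy) = 5/7; P(sunny | sunny) = 2/3; P(rainy | sunny) = 1/3.
P = 5/7 × 2/3 × 1/3 = 10/63.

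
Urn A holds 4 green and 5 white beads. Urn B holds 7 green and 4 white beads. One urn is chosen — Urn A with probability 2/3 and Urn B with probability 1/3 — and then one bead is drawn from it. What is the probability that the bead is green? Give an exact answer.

From Urn A: P(green) = 4/9.
From Urn B: P(green) = 7/11.
Total probability = (2/3)(4/9) + (1/3)(7/11) = 151/297.

151/297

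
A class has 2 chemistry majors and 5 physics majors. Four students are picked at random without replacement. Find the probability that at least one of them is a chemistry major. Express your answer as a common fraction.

6/7

P(no chemistry majors) = 5/7 × 4/6 × 3/5 × 2/4 = 120/840 = 1/7.
P(at least one) = 1 − 1/7 = 6/7.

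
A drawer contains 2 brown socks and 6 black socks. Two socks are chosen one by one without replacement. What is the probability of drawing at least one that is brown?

P(no brown) = 6/8 × 5/7 = 30/56 = 15/28.
P(at least one) = 1 − 15/28 = 13/28.

13/28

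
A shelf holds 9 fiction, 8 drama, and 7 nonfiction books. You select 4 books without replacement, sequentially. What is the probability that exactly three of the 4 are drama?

64/759

One ordering (drama drawn first) has probability 8/24 × 7/23 × 6/22 × 16/21 = 5376/255024 = 16/759.
There are C(4,3) = 4 such orderings, each equally likely, so P = 4 × 16/759 = 64/759.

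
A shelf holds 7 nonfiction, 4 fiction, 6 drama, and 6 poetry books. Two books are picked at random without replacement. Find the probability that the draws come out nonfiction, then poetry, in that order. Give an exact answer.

21/253

Multiply the probability of each draw given the previous ones:
P = 7/23 × 6/22 = 42/506 = 21/253.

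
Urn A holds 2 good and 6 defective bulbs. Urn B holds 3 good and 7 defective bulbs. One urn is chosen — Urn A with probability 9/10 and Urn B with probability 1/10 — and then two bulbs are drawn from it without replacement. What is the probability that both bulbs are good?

From Urn A: P(both good) = (2/8)(1/7) = 1/28.
From Urn B: P(both good) = (3/10)(2/9) = 1/15.
Total probability = (9/10)(1/28) + (1/10)(1/15) = 163/4200.

163/4200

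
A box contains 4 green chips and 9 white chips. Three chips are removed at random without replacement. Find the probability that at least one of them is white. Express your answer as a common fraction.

141/143

P(no white) = 4/13 × 3/12 × 2/11 = 24/1716 = 2/143.
P(at least one) = 1 − 2/143 = 141/143.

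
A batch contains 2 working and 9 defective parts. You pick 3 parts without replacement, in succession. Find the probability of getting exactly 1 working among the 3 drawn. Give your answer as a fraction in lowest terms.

One ordering (working drawn first) has probability 2/11 × 9/10 × 8/9 = 144/990 = 8/55.
There are C(3,1) = 3 such orderings, each equally likely, so P = 3 × 8/55 = 24/55.

24/55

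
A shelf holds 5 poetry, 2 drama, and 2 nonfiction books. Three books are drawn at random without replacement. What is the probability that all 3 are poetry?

5/42

P = 5/9 × 4/8 × 3/7 = 60/504 = 5/42.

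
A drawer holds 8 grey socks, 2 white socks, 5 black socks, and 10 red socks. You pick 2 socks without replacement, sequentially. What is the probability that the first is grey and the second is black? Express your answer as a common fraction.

Chain rule:
P = 8/25 × 5/24 = 40/600 = 1/15.

1/15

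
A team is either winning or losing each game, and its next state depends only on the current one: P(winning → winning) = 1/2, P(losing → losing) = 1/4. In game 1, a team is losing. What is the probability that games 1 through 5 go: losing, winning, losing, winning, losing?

Game 1 is given. For each transition, use the conditional probability from the current state:
P(winning | losing) = 3/4; P(losing | winning) = 1/2; P(winning | losing) = 3/4; P(losing | winning) = 1/2.
P = 3/4 × 1/2 × 3/4 × 1/2 = 9/64.

9/64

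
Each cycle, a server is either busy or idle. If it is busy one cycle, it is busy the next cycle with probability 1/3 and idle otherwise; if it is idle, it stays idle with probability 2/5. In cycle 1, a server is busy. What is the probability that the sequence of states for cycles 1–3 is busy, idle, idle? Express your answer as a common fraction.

4/15

Cycle 1 is given. For each transition, use the conditional probability from the current state:
P(idle | busy) = 2/3; P(idle | idle) = 2/5.
P = 2/3 × 2/5 = 4/15.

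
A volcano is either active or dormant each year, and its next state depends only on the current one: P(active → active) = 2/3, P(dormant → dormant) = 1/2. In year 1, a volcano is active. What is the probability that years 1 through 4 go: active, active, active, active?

8/27

Year 1 is given. For each transition, use the conditional probability from the current state:
P(active | active) = 2/3; P(active | active) = 2/3; P(active | active) = 2/3.
P = 2/3 × 2/3 × 2/3 = 8/27.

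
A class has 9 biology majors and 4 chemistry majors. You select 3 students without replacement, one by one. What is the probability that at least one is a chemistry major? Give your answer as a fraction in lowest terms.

P(no chemistry majors) = 9/13 × 8/12 × 7/11 = 504/1716 = 42/143.
P(at least one) = 1 − 42/143 = 101/143.

101/143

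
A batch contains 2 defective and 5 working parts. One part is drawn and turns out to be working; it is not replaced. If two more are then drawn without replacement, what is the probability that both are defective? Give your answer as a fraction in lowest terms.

1/15

With the first part removed, 2 defective remain out of 6.
P = 2/6 × 1/5 = 2/30 = 1/15.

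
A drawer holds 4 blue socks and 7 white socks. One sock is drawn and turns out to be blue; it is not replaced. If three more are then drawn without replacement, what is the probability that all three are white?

With the first sock removed, 7 white remain out of 10.
P = 7/10 × 6/9 × 5/8 = 210/720 = 7/24.

7/24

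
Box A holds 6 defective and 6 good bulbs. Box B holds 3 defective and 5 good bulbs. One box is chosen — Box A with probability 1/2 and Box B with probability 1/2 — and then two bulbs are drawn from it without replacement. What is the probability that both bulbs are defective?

From Box A: P(both defective) = (6/12)(5/11) = 5/22.
From Box B: P(both defective) = (3/8)(2/7) = 3/28.
Total probability = (1/2)(5/22) + (1/2)(3/28) = 103/616.

103/616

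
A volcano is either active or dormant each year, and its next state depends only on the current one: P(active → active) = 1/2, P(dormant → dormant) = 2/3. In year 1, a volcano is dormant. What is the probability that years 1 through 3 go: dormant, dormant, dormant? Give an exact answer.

4/9

Year 1 is given. For each transition, use the conditional probability from the current state:
P(dormant | dormant) = 2/3; P(dormant | dormant) = 2/3.
P = 2/3 × 2/3 = 4/9.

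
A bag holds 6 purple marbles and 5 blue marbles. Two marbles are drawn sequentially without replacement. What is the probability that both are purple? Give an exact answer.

3/11

P(all purple) = 6/11 × 5/10 = 30/110 = 3/11.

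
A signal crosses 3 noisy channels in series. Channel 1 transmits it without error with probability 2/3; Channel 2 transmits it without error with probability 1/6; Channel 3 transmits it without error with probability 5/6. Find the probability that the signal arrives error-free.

5/54

Multiplying along the chain,
P = 2/3 × 1/6 × 5/6 = 10/108 = 5/54.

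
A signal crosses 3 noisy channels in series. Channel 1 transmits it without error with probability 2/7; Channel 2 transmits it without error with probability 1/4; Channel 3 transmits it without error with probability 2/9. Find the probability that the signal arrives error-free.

1/63

Multiplying along the chain,
P = 2/7 × 1/4 × 2/9 = 4/252 = 1/63.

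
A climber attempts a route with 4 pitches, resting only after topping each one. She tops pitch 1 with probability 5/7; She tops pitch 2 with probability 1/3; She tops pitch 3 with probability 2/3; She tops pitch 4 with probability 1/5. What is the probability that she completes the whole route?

Multiplying along the chain,
P = 5/7 × 1/3 × 2/3 × 1/5 = 10/315 = 2/63.

2/63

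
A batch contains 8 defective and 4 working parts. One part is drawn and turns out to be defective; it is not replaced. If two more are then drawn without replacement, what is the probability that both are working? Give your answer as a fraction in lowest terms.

After the first draw, 4 of the remaining 11 parts are working.
P = 4/11 × 3/10 = 12/110 = 6/55.

6/55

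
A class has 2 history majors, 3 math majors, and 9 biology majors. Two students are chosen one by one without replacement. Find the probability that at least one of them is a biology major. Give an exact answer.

P(no biology majors) = 5/14 × 4/13 = 20/182 = 10/91.
P(at least one) = 1 − 10/91 = 81/91.

81/91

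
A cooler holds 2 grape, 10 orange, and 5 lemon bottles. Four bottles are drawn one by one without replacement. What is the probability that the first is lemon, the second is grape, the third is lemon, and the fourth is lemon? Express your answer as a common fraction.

1/476

Chain rule:
P = 5/17 × 2/16 × 4/15 × 3/14 = 120/57120 = 1/476.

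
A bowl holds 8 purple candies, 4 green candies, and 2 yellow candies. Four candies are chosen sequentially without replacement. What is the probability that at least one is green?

P(no green) = 10/14 × 9/13 × 8/12 × 7/11 = 5040/24024 = 30/143.
P(at least one) = 1 − 30/143 = 113/143.

113/143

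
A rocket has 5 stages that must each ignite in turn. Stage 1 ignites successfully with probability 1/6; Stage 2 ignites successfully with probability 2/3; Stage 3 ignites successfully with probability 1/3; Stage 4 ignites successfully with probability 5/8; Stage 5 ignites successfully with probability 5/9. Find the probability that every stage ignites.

25/1944

Each stage is reached only if all earlier stages succeed, so
P = 1/6 × 2/3 × 1/3 × 5/8 × 5/9 = 50/3888 = 25/1944.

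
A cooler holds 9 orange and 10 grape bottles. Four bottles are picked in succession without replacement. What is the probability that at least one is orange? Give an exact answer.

611/646

P(no orange) = 10/19 × 9/18 × 8/17 × 7/16 = 5040/93024 = 35/646.
P(at least one) = 1 − 35/646 = 611/646.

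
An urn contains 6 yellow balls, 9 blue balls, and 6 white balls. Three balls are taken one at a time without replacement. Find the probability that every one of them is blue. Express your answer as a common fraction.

P(all blue) = 9/21 × 8/20 × 7/19 = 504/7980 = 6/95.

6/95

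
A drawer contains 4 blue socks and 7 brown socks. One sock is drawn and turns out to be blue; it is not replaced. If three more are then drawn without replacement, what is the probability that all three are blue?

With the first sock removed, 3 blue remain out of 10.
P = 3/10 × 2/9 × 1/8 = 6/720 = 1/120.

1/120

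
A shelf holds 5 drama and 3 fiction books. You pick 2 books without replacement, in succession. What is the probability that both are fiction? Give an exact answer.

P(every draw is fiction) = 3/8 × 2/7 = 6/56 = 3/28.

3/28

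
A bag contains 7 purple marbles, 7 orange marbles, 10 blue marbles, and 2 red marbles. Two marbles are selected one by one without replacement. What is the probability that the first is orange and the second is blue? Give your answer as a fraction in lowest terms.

7/65

Multiply the probability of each draw given the previous ones:
P = 7/26 × 10/25 = 70/650 = 7/65.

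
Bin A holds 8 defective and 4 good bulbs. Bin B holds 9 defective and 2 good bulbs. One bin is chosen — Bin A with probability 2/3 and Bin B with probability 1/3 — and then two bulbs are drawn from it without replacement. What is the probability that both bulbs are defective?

248/495

From Bin A: P(both defective) = (8/12)(7/11) = 14/33.
From Bin B: P(both defective) = (9/11)(8/10) = 36/55.
Total probability = (2/3)(14/33) + (1/3)(36/55) = 248/495.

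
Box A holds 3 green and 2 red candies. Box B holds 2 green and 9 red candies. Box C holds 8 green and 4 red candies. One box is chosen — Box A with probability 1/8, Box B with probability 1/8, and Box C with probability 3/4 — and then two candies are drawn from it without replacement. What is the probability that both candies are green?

From Box A: P(both green) = (3/5)(2/4) = 3/10.
From Box B: P(both green) = (2/11)(1/10) = 1/55.
From Box C: P(both green) = (8/12)(7/11) = 14/33.
Total probability = (1/8)(3/10) + (1/8)(1/55) + (3/4)(14/33) = 63/176.

63/176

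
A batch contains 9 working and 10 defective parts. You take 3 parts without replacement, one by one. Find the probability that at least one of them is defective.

P(no defective) = 9/19 × 8/18 × 7/17 = 504/5814 = 28/323.
P(at least one) = 1 − 28/323 = 295/323.

295/323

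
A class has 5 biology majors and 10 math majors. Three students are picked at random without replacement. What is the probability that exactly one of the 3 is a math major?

One ordering (a math major drawn first) has probability 10/15 × 5/14 × 4/13 = 200/2730 = 20/273.
There are C(3,1) = 3 such orderings, each equally likely, so P = 3 × 20/273 = 20/91.

20/91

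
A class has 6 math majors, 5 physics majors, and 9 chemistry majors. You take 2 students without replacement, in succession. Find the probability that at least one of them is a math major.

99/190

P(no math majors) = 14/20 × 13/19 = 182/380 = 91/190.
P(at least one) = 1 − 91/190 = 99/190.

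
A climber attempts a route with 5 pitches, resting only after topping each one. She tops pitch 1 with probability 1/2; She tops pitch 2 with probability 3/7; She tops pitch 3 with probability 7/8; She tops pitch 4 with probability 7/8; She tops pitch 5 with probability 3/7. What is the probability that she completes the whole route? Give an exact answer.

9/128

Multiplying along the chain,
P = 1/2 × 3/7 × 7/8 × 7/8 × 3/7 = 441/6272 = 9/128.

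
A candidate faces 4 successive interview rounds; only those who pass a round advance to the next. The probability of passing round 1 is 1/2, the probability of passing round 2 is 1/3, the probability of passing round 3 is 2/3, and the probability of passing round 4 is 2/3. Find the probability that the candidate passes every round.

2/27

Multiplying along the chain,
P = 1/2 × 1/3 × 2/3 × 2/3 = 4/54 = 2/27.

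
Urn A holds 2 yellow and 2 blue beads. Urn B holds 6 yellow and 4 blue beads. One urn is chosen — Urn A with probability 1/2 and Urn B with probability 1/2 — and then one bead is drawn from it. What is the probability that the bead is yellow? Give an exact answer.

11/20

From Urn A: P(yellow) = 2/4.
From Urn B: P(yellow) = 6/10.
Total probability = (1/2)(2/4) + (1/2)(6/10) = 11/20.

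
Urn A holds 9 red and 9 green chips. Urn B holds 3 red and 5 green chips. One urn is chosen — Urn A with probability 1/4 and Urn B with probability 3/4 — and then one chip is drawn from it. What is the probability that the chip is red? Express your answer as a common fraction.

13/32

From Urn A: P(red) = 9/18.
From Urn B: P(red) = 3/8.
Total probability = (1/4)(9/18) + (3/4)(3/8) = 13/32.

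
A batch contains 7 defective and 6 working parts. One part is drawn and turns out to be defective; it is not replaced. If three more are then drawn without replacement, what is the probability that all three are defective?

1/11

With the first part removed, 6 defective remain out of 12.
P = 6/12 × 5/11 × 4/10 = 120/1320 = 1/11.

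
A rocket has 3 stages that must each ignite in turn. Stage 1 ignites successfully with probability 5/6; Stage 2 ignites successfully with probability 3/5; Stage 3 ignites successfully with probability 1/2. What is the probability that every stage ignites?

1/4

The events are sequential, so multiply the conditional probabilities:
P = 5/6 × 3/5 × 1/2 = 15/60 = 1/4.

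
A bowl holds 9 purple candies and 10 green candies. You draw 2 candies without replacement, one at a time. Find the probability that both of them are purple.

4/19

P(all purple) = 9/19 × 8/18 = 72/342 = 4/19.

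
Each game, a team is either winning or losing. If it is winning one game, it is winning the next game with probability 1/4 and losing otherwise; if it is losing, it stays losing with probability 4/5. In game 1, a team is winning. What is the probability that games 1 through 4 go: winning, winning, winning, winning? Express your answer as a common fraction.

Game 1 is given. For each transition, use the conditional probability from the current state:
P(winning | winning) = 1/4; P(winning | winning) = 1/4; P(winning | winning) = 1/4.
P = 1/4 × 1/4 × 1/4 = 1/64.

1/64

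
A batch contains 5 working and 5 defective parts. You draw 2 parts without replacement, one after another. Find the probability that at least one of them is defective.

P(no defective) = 5/10 × 4/9 = 20/90 = 2/9.
P(at least one) = 1 − 2/9 = 7/9.

7/9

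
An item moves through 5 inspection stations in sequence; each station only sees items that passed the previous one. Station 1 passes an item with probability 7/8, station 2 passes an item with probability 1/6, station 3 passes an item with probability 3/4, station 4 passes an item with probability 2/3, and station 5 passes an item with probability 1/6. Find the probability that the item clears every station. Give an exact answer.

7/576

The events are sequential, so multiply the conditional probabilities:
P = 7/8 × 1/6 × 3/4 × 2/3 × 1/6 = 42/3456 = 7/576.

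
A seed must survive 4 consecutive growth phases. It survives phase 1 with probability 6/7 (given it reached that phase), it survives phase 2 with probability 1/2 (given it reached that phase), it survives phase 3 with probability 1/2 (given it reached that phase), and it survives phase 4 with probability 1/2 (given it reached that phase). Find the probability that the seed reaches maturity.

The events are sequential, so multiply the conditional probabilities:
P = 6/7 × 1/2 × 1/2 × 1/2 = 6/56 = 3/28.

3/28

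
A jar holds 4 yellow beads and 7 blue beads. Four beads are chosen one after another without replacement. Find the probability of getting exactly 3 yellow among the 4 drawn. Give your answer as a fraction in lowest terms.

14/165

One ordering (yellow drawn first) has probability 4/11 × 3/10 × 2/9 × 7/8 = 168/7920 = 7/330.
There are C(4,3) = 4 such orderings, each equally likely, so P = 4 × 7/330 = 14/165.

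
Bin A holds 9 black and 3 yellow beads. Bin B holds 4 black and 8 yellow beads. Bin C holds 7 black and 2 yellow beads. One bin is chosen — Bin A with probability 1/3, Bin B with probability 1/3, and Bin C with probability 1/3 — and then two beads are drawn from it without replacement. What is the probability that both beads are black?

From Bin A: P(both black) = (9/12)(8/11) = 6/11.
From Bin B: P(both black) = (4/12)(3/11) = 1/11.
From Bin C: P(both black) = (7/9)(6/8) = 7/12.
Total probability = (1/3)(6/11) + (1/3)(1/11) + (1/3)(7/12) = 161/396.

161/396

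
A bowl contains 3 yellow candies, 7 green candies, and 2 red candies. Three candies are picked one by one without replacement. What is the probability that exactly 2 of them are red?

One ordering (red drawn first) has probability 2/12 × 1/11 × 10/10 = 20/1320 = 1/66.
There are C(3,2) = 3 such orderings, each equally likely, so P = 3 × 1/66 = 1/22.

1/22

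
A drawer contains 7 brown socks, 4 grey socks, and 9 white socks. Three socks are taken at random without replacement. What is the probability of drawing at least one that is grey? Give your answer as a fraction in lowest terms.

29/57

P(no grey) = 16/20 × 15/19 × 14/18 = 3360/6840 = 28/57.
P(at least one) = 1 − 28/57 = 29/57.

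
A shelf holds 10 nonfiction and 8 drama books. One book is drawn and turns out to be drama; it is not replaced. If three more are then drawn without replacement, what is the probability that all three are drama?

With the first book removed, 7 drama remain out of 17.
P = 7/17 × 6/16 × 5/15 = 210/4080 = 7/136.

7/136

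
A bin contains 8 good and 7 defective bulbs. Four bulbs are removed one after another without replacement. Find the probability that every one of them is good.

2/39

P(every draw is good) = 8/15 × 7/14 × 6/13 × 5/12 = 1680/32760 = 2/39.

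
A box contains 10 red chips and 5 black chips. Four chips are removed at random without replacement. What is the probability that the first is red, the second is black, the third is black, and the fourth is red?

5/91

Each draw changes the counts, so multiply the conditional probabilities along the sequence:
P = 10/15 × 5/14 × 4/13 × 9/12 = 1800/32760 = 5/91.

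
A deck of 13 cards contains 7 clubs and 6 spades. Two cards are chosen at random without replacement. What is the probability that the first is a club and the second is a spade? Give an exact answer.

Chain rule:
P = 7/13 × 6/12 = 42/156 = 7/26.

7/26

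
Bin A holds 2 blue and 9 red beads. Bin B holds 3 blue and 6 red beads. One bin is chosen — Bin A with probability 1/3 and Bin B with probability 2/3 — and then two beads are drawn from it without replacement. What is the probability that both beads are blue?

61/990

From Bin A: P(both blue) = (2/11)(1/10) = 1/55.
From Bin B: P(both blue) = (3/9)(2/8) = 1/12.
Total probability = (1/3)(1/55) + (2/3)(1/12) = 61/990.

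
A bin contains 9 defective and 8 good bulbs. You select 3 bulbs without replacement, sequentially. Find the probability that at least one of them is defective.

P(no defective) = 8/17 × 7/16 × 6/15 = 336/4080 = 7/85.
P(at least one) = 1 − 7/85 = 78/85.

78/85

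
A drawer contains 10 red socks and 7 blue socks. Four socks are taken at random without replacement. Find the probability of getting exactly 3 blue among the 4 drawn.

One ordering (blue drawn first) has probability 7/17 × 6/16 × 5/15 × 10/14 = 2100/57120 = 5/136.
There are C(4,3) = 4 such orderings, each equally likely, so P = 4 × 5/136 = 5/34.

5/34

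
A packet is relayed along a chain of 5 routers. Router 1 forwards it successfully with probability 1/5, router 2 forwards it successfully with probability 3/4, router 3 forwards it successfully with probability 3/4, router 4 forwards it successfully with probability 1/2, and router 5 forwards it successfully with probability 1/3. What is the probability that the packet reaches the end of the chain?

Each stage is reached only if all earlier stages succeed, so
P = 1/5 × 3/4 × 3/4 × 1/2 × 1/3 = 9/480 = 3/160.

3/160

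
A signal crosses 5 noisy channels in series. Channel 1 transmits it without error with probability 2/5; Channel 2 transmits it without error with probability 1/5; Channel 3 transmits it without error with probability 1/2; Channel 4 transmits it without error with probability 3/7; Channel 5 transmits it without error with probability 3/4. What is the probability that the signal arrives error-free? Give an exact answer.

Each stage is reached only if all earlier stages succeed, so
P = 2/5 × 1/5 × 1/2 × 3/7 × 3/4 = 18/1400 = 9/700.

9/700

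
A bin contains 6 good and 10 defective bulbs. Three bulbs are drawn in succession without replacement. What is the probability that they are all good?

1/28

P = 6/16 × 5/15 × 4/14 = 120/3360 = 1/28.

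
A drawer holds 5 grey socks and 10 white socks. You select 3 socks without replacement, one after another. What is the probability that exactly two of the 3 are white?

One ordering (white drawn first) has probability 10/15 × 9/14 × 5/13 = 450/2730 = 15/91.
There are C(3,2) = 3 such orderings, each equally likely, so P = 3 × 15/91 = 45/91.

45/91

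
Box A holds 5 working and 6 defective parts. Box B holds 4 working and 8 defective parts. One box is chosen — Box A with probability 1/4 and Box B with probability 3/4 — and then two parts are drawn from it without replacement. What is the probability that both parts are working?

5/44

From Box A: P(both working) = (5/11)(4/10) = 2/11.
From Box B: P(both working) = (4/12)(3/11) = 1/11.
Total probability = (1/4)(2/11) + (3/4)(1/11) = 5/44.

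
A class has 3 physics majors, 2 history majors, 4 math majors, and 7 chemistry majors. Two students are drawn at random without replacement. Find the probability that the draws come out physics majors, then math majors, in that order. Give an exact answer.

Chain rule:
P = 3/16 × 4/15 = 12/240 = 1/20.

1/20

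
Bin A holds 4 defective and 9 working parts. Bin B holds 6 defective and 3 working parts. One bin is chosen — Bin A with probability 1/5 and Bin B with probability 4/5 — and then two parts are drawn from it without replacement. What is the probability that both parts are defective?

68/195

From Bin A: P(both defective) = (4/13)(3/12) = 1/13.
From Bin B: P(both defective) = (6/9)(5/8) = 5/12.
Total probability = (1/5)(1/13) + (4/5)(5/12) = 68/195.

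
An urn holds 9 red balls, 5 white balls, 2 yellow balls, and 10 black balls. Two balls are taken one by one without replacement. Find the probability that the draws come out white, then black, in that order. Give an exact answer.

1/13

Each draw changes the counts, so multiply the conditional probabilities along the sequence:
P = 5/26 × 10/25 = 50/650 = 1/13.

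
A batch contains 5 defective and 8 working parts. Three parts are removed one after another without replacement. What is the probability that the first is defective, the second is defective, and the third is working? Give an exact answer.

40/429

Each draw changes the counts, so multiply the conditional probabilities along the sequence:
P = 5/13 × 4/12 × 8/11 = 160/1716 = 40/429.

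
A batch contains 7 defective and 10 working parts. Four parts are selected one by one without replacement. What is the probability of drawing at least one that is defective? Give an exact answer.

P(no defective) = 10/17 × 9/16 × 8/15 × 7/14 = 5040/57120 = 3/34.
P(at least one) = 1 − 3/34 = 31/34.

31/34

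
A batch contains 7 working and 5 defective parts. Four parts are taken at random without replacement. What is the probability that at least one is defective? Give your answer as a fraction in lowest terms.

92/99

P(no defective) = 7/12 × 6/11 × 5/10 × 4/9 = 840/11880 = 7/99.
P(at least one) = 1 − 7/99 = 92/99.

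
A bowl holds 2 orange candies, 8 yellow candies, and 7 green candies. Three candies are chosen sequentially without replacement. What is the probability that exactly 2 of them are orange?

3/136

One ordering (orange drawn first) has probability 2/17 × 1/16 × 15/15 = 30/4080 = 1/136.
There are C(3,2) = 3 such orderings, each equally likely, so P = 3 × 1/136 = 3/136.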